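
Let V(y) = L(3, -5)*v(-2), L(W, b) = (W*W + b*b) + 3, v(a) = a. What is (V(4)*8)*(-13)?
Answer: 7696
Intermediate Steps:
L(W, b) = 3 + W² + b² (L(W, b) = (W² + b²) + 3 = 3 + W² + b²)
V(y) = -74 (V(y) = (3 + 3² + (-5)²)*(-2) = (3 + 9 + 25)*(-2) = 37*(-2) = -74)
(V(4)*8)*(-13) = -74*8*(-13) = -592*(-13) = 7696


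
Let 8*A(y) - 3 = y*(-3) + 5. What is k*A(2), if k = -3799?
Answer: -3799/4 ≈ -949.75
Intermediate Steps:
A(y) = 1 - 3*y/8 (A(y) = 3/8 + (y*(-3) + 5)/8 = 3/8 + (-3*y + 5)/8 = 3/8 + (5 - 3*y)/8 = 3/8 + (5/8 - 3*y/8) = 1 - 3*y/8)
k*A(2) = -3799*(1 - 3/8*2) = -3799*(1 - 3/4) = -3799*1/4 = -3799/4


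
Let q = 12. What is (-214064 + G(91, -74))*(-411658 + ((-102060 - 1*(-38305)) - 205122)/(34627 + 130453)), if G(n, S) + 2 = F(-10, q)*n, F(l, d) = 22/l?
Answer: 72804195986079127/825400 ≈ 8.8205e+10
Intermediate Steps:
G(n, S) = -2 - 11*n/5 (G(n, S) = -2 + (22/(-10))*n = -2 + (22*(-1/10))*n = -2 - 11*n/5)
(-214064 + G(91, -74))*(-411658 + ((-102060 - 1*(-38305)) - 205122)/(34627 + 130453)) = (-214064 + (-2 - 11/5*91))*(-411658 + ((-102060 - 1*(-38305)) - 205122)/(34627 + 130453)) = (-214064 + (-2 - 1001/5))*(-411658 + ((-102060 + 38305) - 205122)/165080) = (-214064 - 1011/5)*(-411658 + (-63755 - 205122)*(1/165080)) = -1071331*(-411658 - 268877*1/165080)/5 = -1071331*(-411658 - 268877/165080)/5 = -1071331/5*(-67956771517/165080) = 72804195986079127/825400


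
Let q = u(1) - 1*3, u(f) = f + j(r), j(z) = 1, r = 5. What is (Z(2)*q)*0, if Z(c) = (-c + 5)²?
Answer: 0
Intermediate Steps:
u(f) = 1 + f (u(f) = f + 1 = 1 + f)
q = -1 (q = (1 + 1) - 1*3 = 2 - 3 = -1)
Z(c) = (5 - c)²
(Z(2)*q)*0 = ((-5 + 2)²*(-1))*0 = ((-3)²*(-1))*0 = (9*(-1))*0 = -9*0 = 0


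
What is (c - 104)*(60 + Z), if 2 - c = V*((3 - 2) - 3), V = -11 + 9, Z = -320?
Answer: 27560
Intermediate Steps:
V = -2
c = -2 (c = 2 - (-2)*((3 - 2) - 3) = 2 - (-2)*(1 - 3) = 2 - (-2)*(-2) = 2 - 1*4 = 2 - 4 = -2)
(c - 104)*(60 + Z) = (-2 - 104)*(60 - 320) = -106*(-260) = 27560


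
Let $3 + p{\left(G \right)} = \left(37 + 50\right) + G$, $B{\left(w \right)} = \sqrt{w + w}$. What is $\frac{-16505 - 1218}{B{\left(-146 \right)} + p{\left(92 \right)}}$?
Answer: $- \frac{779812}{7817} + \frac{17723 i \sqrt{73}}{15634} \approx -99.758 + 9.6856 i$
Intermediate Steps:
$B{\left(w \right)} = \sqrt{2} \sqrt{w}$ ($B{\left(w \right)} = \sqrt{2 w} = \sqrt{2} \sqrt{w}$)
$p{\left(G \right)} = 84 + G$ ($p{\left(G \right)} = -3 + \left(\left(37 + 50\right) + G\right) = -3 + \left(87 + G\right) = 84 + G$)
$\frac{-16505 - 1218}{B{\left(-146 \right)} + p{\left(92 \right)}} = \frac{-16505 - 1218}{\sqrt{2} \sqrt{-146} + \left(84 + 92\right)} = - \frac{17723}{\sqrt{2} i \sqrt{146} + 176} = - \frac{17723}{2 i \sqrt{73} + 176} = - \frac{17723}{176 + 2 i \sqrt{73}}$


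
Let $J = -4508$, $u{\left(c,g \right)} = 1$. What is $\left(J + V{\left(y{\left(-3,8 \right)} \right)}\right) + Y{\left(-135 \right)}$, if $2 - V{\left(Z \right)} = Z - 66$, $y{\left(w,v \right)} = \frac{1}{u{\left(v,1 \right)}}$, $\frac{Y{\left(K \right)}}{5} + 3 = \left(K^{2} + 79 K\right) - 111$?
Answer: $32789$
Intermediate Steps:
$Y{\left(K \right)} = -570 + 5 K^{2} + 395 K$ ($Y{\left(K \right)} = -15 + 5 \left(\left(K^{2} + 79 K\right) - 111\right) = -15 + 5 \left(-111 + K^{2} + 79 K\right) = -15 + \left(-555 + 5 K^{2} + 395 K\right) = -570 + 5 K^{2} + 395 K$)
$y{\left(w,v \right)} = 1$ ($y{\left(w,v \right)} = 1^{-1} = 1$)
$V{\left(Z \right)} = 68 - Z$ ($V{\left(Z \right)} = 2 - \left(Z - 66\right) = 2 - \left(-66 + Z\right) = 68 - Z$)
$\left(J + V{\left(y{\left(-3,8 \right)} \right)}\right) + Y{\left(-135 \right)} = \left(-4508 + \left(68 - 1\right)\right) + \left(-570 + 5 \left(-135\right)^{2} + 395 \left(-135\right)\right) = \left(-4508 + \left(68 - 1\right)\right) - -37230 = \left(-4508 + 67\right) - -37230 = -4441 + 37230 = 32789$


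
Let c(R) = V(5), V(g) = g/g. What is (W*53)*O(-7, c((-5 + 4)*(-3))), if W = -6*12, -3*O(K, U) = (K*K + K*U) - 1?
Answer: 52152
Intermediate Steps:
V(g) = 1
c(R) = 1
O(K, U) = 1/3 - K**2/3 - K*U/3 (O(K, U) = -((K*K + K*U) - 1)/3 = -((K**2 + K*U) - 1)/3 = -(-1 + K**2 + K*U)/3 = 1/3 - K**2/3 - K*U/3)
W = -72
(W*53)*O(-7, c((-5 + 4)*(-3))) = (-72*53)*(1/3 - 1/3*(-7)**2 - 1/3*(-7)*1) = -3816*(1/3 - 1/3*49 + 7/3) = -3816*(1/3 - 49/3 + 7/3) = -3816*(-41/3) = 52152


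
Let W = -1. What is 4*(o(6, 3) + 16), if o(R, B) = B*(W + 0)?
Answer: 52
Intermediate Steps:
o(R, B) = -B (o(R, B) = B*(-1 + 0) = B*(-1) = -B)
4*(o(6, 3) + 16) = 4*(-1*3 + 16) = 4*(-3 + 16) = 4*13 = 52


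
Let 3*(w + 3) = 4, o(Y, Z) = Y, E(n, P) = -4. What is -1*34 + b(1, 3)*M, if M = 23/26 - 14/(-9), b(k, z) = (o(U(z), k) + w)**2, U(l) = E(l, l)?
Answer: 93415/2106 ≈ 44.357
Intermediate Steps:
U(l) = -4
w = -5/3 (w = -3 + (1/3)*4 = -3 + 4/3 = -5/3 ≈ -1.6667)
b(k, z) = 289/9 (b(k, z) = (-4 - 5/3)**2 = (-17/3)**2 = 289/9)
M = 571/234 (M = 23*(1/26) - 14*(-1/9) = 23/26 + 14/9 = 571/234 ≈ 2.4402)
-1*34 + b(1, 3)*M = -1*34 + (289/9)*(571/234) = -34 + 165019/2106 = 93415/2106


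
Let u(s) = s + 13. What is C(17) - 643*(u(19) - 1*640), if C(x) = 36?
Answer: 390980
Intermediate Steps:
u(s) = 13 + s
C(17) - 643*(u(19) - 1*640) = 36 - 643*((13 + 19) - 1*640) = 36 - 643*(32 - 640) = 36 - 643*(-608) = 36 + 390944 = 390980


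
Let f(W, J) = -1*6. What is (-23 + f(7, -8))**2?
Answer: 841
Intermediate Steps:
f(W, J) = -6
(-23 + f(7, -8))**2 = (-23 - 6)**2 = (-29)**2 = 841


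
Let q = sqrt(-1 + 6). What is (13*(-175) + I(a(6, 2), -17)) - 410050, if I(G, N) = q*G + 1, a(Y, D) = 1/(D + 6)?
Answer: -412324 + sqrt(5)/8 ≈ -4.1232e+5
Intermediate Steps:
q = sqrt(5) ≈ 2.2361
a(Y, D) = 1/(6 + D)
I(G, N) = 1 + G*sqrt(5) (I(G, N) = sqrt(5)*G + 1 = G*sqrt(5) + 1 = 1 + G*sqrt(5))
(13*(-175) + I(a(6, 2), -17)) - 410050 = (13*(-175) + (1 + sqrt(5)/(6 + 2))) - 410050 = (-2275 + (1 + sqrt(5)/8)) - 410050 = (-2274 + sqrt(5)/8) - 410050 = -412324 + sqrt(5)/8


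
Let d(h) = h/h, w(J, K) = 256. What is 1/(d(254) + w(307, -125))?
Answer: 1/257 ≈ 0.0038911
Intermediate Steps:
d(h) = 1
1/(d(254) + w(307, -125)) = 1/(1 + 256) = 1/257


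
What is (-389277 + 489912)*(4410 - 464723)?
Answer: -46323598755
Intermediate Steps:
(-389277 + 489912)*(4410 - 464723) = 100635*(-460313) = -46323598755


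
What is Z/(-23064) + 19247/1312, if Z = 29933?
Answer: 50580089/3782496 ≈ 13.372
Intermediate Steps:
Z/(-23064) + 19247/1312 = 29933/(-23064) + 19247/1312 = 29933*(-1/23064) + 19247*(1/1312) = -29933/23064 + 19247/1312 = 50580089/3782496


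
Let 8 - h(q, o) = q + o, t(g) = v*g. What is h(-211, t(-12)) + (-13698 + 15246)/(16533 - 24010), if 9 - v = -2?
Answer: 2622879/7477 ≈ 350.79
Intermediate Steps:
v = 11 (v = 9 - 1*(-2) = 9 + 2 = 11)
t(g) = 11*g
h(q, o) = 8 - o - q (h(q, o) = 8 - (q + o) = 8 - (o + q) = 8 + (-o - q) = 8 - o - q)
h(-211, t(-12)) + (-13698 + 15246)/(16533 - 24010) = (8 - 11*(-12) - 1*(-211)) + (-13698 + 15246)/(16533 - 24010) = (8 - 1*(-132) + 211) + 1548/(-7477) = (8 + 132 + 211) + 1548*(-1/7477) = 351 - 1548/7477 = 2622879/7477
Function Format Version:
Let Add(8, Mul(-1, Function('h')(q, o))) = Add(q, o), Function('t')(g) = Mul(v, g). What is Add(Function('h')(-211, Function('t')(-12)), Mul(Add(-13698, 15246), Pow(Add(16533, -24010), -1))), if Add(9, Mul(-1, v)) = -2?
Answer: Rational(2622879, 7477) ≈ 350.79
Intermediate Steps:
v = 11 (v = Add(9, Mul(-1, -2)) = Add(9, 2) = 11)
Function('t')(g) = Mul(11, g)
Function('h')(q, o) = Add(8, Mul(-1, o), Mul(-1, q)) (Function('h')(q, o) = Add(8, Mul(-1, Add(q, o))) = Add(8, Mul(-1, Add(o, q))) = Add(8, Add(Mul(-1, o), Mul(-1, q))) = Add(8, Mul(-1, o), Mul(-1, q)))
Add(Function('h')(-211, Function('t')(-12)), Mul(Add(-13698, 15246), Pow(Add(16533, -24010), -1))) = Add(Add(8, Mul(-1, Mul(11, -12)), Mul(-1, -211)), Mul(Add(-13698, 15246), Pow(Add(16533, -24010), -1))) = Add(Add(8, Mul(-1, -132), 211), Mul(1548, Pow(-7477, -1))) = Add(Add(8, 132, 211), Mul(1548, Rational(-1, 7477))) = Add(351, Rational(-1548, 7477)) = Rational(2622879, 7477)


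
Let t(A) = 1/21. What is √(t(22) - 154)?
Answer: I*√67893/21 ≈ 12.408*I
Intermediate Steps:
t(A) = 1/21
√(t(22) - 154) = √(1/21 - 154) = √(-3233/21) = I*√67893/21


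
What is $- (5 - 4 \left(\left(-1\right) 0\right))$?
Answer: $-5$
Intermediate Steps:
$- (5 - 4 \left(\left(-1\right) 0\right)) = - (5 - 0) = - (5 + 0) = \left(-1\right) 5 = -5$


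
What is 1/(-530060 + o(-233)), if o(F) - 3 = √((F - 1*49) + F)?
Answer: -530057/280960423764 - I*√515/280960423764 ≈ -1.8866e-6 - 8.0772e-11*I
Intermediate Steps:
o(F) = 3 + √(-49 + 2*F) (o(F) = 3 + √((F - 1*49) + F) = 3 + √((F - 49) + F) = 3 + √((-49 + F) + F) = 3 + √(-49 + 2*F))
1/(-530060 + o(-233)) = 1/(-530060 + (3 + √(-49 + 2*(-233)))) = 1/(-530060 + (3 + √(-49 - 466))) = 1/(-530060 + (3 + √(-515))) = 1/(-530060 + (3 + I*√515)) = 1/(-530057 + I*√515)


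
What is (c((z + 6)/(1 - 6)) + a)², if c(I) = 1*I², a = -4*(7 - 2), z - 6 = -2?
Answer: 256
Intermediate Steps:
z = 4 (z = 6 - 2 = 4)
a = -20 (a = -4*5 = -20)
c(I) = I²
(c((z + 6)/(1 - 6)) + a)² = (((4 + 6)/(1 - 6))² - 20)² = ((10/(-5))² - 20)² = ((10*(-⅕))² - 20)² = ((-2)² - 20)² = (4 - 20)² = (-16)² = 256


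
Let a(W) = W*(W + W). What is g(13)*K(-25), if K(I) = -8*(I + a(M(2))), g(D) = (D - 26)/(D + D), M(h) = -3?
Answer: -28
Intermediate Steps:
a(W) = 2*W**2 (a(W) = W*(2*W) = 2*W**2)
g(D) = (-26 + D)/(2*D) (g(D) = (-26 + D)/((2*D)) = (-26 + D)*(1/(2*D)) = (-26 + D)/(2*D))
K(I) = -144 - 8*I (K(I) = -8*(I + 2*(-3)**2) = -8*(I + 2*9) = -8*(I + 18) = -8*(18 + I) = -144 - 8*I)
g(13)*K(-25) = ((1/2)*(-26 + 13)/13)*(-144 - 8*(-25)) = ((1/2)*(1/13)*(-13))*(-144 + 200) = -1/2*56 = -28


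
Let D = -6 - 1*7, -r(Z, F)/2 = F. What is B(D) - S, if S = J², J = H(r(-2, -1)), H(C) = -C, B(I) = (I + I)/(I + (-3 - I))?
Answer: 14/3 ≈ 4.6667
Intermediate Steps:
r(Z, F) = -2*F
D = -13 (D = -6 - 7 = -13)
B(I) = -2*I/3 (B(I) = (2*I)/(-3) = (2*I)*(-⅓) = -2*I/3)
J = -2 (J = -(-2)*(-1) = -1*2 = -2)
S = 4 (S = (-2)² = 4)
B(D) - S = -⅔*(-13) - 1*4 = 26/3 - 4 = 14/3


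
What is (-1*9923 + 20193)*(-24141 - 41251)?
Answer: -671575840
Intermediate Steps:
(-1*9923 + 20193)*(-24141 - 41251) = (-9923 + 20193)*(-65392) = 10270*(-65392) = -671575840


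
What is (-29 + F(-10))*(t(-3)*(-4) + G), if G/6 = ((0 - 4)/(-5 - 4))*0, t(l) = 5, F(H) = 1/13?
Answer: 7520/13 ≈ 578.46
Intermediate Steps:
F(H) = 1/13
G = 0 (G = 6*(((0 - 4)/(-5 - 4))*0) = 6*(-4/(-9)*0) = 6*(-4*(-1/9)*0) = 6*((4/9)*0) = 6*0 = 0)
(-29 + F(-10))*(t(-3)*(-4) + G) = (-29 + 1/13)*(5*(-4) + 0) = -376*(-20 + 0)/13 = -376/13*(-20) = 7520/13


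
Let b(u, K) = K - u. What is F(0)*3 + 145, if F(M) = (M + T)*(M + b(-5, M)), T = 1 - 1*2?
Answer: 130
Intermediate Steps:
T = -1 (T = 1 - 2 = -1)
F(M) = (-1 + M)*(5 + 2*M) (F(M) = (M - 1)*(M + (M - 1*(-5))) = (-1 + M)*(M + (M + 5)) = (-1 + M)*(M + (5 + M)) = (-1 + M)*(5 + 2*M))
F(0)*3 + 145 = (-5 + 2*0**2 + 3*0)*3 + 145 = (-5 + 2*0 + 0)*3 + 145 = (-5 + 0 + 0)*3 + 145 = -5*3 + 145 = -15 + 145 = 130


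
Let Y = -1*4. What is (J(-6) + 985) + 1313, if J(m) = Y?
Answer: 2294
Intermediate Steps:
Y = -4
J(m) = -4
(J(-6) + 985) + 1313 = (-4 + 985) + 1313 = 981 + 1313 = 2294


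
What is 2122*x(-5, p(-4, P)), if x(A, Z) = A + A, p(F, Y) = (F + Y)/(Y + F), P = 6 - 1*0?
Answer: -21220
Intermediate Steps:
P = 6 (P = 6 + 0 = 6)
p(F, Y) = 1 (p(F, Y) = (F + Y)/(F + Y) = 1)
x(A, Z) = 2*A
2122*x(-5, p(-4, P)) = 2122*(2*(-5)) = 2122*(-10) = -21220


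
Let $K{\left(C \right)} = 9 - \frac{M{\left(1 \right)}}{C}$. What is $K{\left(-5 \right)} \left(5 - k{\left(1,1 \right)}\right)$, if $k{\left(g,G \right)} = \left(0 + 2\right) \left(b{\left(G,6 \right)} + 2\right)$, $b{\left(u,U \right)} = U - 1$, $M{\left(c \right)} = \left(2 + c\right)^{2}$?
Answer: $- \frac{486}{5} \approx -97.2$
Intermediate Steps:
$b{\left(u,U \right)} = -1 + U$
$k{\left(g,G \right)} = 14$ ($k{\left(g,G \right)} = \left(0 + 2\right) \left(\left(-1 + 6\right) + 2\right) = 2 \left(5 + 2\right) = 2 \cdot 7 = 14$)
$K{\left(C \right)} = 9 - \frac{9}{C}$ ($K{\left(C \right)} = 9 - \frac{\left(2 + 1\right)^{2}}{C} = 9 - \frac{3^{2}}{C} = 9 - \frac{9}{C}$)
$K{\left(-5 \right)} \left(5 - k{\left(1,1 \right)}\right) = \left(9 - \frac{9}{-5}\right) \left(5 - 14\right) = \left(9 - - \frac{9}{5}\right) \left(5 - 14\right) = \left(9 + \frac{9}{5}\right) \left(-9\right) = \frac{54}{5} \left(-9\right) = - \frac{486}{5}$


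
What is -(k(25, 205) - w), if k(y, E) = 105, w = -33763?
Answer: -33868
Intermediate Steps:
-(k(25, 205) - w) = -(105 - 1*(-33763)) = -(105 + 33763) = -1*33868 = -33868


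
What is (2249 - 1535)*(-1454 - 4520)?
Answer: -4265436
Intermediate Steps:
(2249 - 1535)*(-1454 - 4520) = 714*(-5974) = -4265436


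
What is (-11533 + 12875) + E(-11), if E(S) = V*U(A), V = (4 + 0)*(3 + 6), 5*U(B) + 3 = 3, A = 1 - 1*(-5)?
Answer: 1342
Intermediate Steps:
A = 6 (A = 1 + 5 = 6)
U(B) = 0 (U(B) = -3/5 + (1/5)*3 = -3/5 + 3/5 = 0)
V = 36 (V = 4*9 = 36)
E(S) = 0 (E(S) = 36*0 = 0)
(-11533 + 12875) + E(-11) = (-11533 + 12875) + 0 = 1342 + 0 = 1342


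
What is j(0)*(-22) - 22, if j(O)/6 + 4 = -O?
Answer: 506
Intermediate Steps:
j(O) = -24 - 6*O (j(O) = -24 + 6*(-O) = -24 - 6*O)
j(0)*(-22) - 22 = (-24 - 6*0)*(-22) - 22 = (-24 + 0)*(-22) - 22 = -24*(-22) - 22 = 528 - 22 = 506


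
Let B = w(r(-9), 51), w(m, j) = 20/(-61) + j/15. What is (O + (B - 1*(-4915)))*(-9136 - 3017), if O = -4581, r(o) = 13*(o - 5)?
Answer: -1249413471/305 ≈ -4.0964e+6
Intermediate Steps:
r(o) = -65 + 13*o (r(o) = 13*(-5 + o) = -65 + 13*o)
w(m, j) = -20/61 + j/15 (w(m, j) = 20*(-1/61) + j*(1/15) = -20/61 + j/15)
B = 937/305 (B = -20/61 + (1/15)*51 = -20/61 + 17/5 = 937/305 ≈ 3.0721)
(O + (B - 1*(-4915)))*(-9136 - 3017) = (-4581 + (937/305 - 1*(-4915)))*(-9136 - 3017) = (-4581 + (937/305 + 4915))*(-12153) = (-4581 + 1500012/305)*(-12153) = (102807/305)*(-12153) = -1249413471/305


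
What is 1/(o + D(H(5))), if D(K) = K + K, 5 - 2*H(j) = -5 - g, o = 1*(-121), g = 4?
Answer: -1/107 ≈ -0.0093458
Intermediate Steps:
o = -121
H(j) = 7 (H(j) = 5/2 - (-5 - 1*4)/2 = 5/2 - (-5 - 4)/2 = 5/2 - ½*(-9) = 5/2 + 9/2 = 7)
D(K) = 2*K
1/(o + D(H(5))) = 1/(-121 + 2*7) = 1/(-121 + 14) = 1/(-107) = -1/107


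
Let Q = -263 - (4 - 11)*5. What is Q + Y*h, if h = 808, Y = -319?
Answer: -257980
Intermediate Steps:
Q = -228 (Q = -263 - (-7)*5 = -263 - 1*(-35) = -263 + 35 = -228)
Q + Y*h = -228 - 319*808 = -228 - 257752 = -257980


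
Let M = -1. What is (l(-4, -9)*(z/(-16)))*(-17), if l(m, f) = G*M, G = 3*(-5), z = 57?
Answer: 14535/16 ≈ 908.44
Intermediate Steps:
G = -15
l(m, f) = 15 (l(m, f) = -15*(-1) = 15)
(l(-4, -9)*(z/(-16)))*(-17) = (15*(57/(-16)))*(-17) = (15*(57*(-1/16)))*(-17) = (15*(-57/16))*(-17) = -855/16*(-17) = 14535/16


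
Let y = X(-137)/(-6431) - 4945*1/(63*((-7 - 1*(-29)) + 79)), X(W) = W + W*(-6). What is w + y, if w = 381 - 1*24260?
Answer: -977175657137/40920453 ≈ -23880.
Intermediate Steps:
X(W) = -5*W (X(W) = W - 6*W = -5*W)
w = -23879 (w = 381 - 24260 = -23879)
y = -36159950/40920453 (y = -5*(-137)/(-6431) - 4945*1/(63*((-7 - 1*(-29)) + 79)) = 685*(-1/6431) - 4945*1/(63*((-7 + 29) + 79)) = -685/6431 - 4945*1/(63*(22 + 79)) = -685/6431 - 4945/(101*63) = -685/6431 - 4945/6363 = -36159950/40920453 ≈ -0.88366)
w + y = -23879 - 36159950/40920453 = -977175657137/40920453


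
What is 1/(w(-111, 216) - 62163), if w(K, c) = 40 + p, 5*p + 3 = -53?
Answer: -5/310671 ≈ -1.6094e-5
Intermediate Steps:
p = -56/5 (p = -⅗ + (⅕)*(-53) = -⅗ - 53/5 = -56/5 ≈ -11.200)
w(K, c) = 144/5 (w(K, c) = 40 - 56/5 = 144/5)
1/(w(-111, 216) - 62163) = 1/(144/5 - 62163) = 1/(-310671/5) = -5/310671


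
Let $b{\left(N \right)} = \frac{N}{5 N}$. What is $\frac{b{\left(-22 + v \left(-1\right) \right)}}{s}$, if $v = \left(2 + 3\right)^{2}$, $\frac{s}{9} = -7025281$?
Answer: $- \frac{1}{316137645} \approx -3.1632 \cdot 10^{-9}$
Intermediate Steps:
$s = -63227529$ ($s = 9 \left(-7025281\right) = -63227529$)
$v = 25$ ($v = 5^{2} = 25$)
$b{\left(N \right)} = \frac{1}{5}$ ($b{\left(N \right)} = \frac{1}{5 N} N = \frac{1}{5}$)
$\frac{b{\left(-22 + v \left(-1\right) \right)}}{s} = \frac{1}{5 \left(-63227529\right)} = \frac{1}{5} \left(- \frac{1}{63227529}\right) = - \frac{1}{316137645}$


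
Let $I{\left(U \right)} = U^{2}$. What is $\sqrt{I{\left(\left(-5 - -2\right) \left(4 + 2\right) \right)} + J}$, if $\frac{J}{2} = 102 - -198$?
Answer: $2 \sqrt{231} \approx 30.397$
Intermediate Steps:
$J = 600$ ($J = 2 \left(102 - -198\right) = 2 \left(102 + 198\right) = 2 \cdot 300 = 600$)
$\sqrt{I{\left(\left(-5 - -2\right) \left(4 + 2\right) \right)} + J} = \sqrt{\left(\left(-5 - -2\right) \left(4 + 2\right)\right)^{2} + 600} = \sqrt{\left(\left(-5 + 2\right) 6\right)^{2} + 600} = \sqrt{\left(\left(-3\right) 6\right)^{2} + 600} = \sqrt{\left(-18\right)^{2} + 600} = \sqrt{324 + 600} = \sqrt{924} = 2 \sqrt{231}$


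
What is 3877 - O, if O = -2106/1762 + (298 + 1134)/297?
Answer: 1013495338/261657 ≈ 3873.4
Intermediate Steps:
O = 948851/261657 (O = -2106*1/1762 + 1432*(1/297) = -1053/881 + 1432/297 = 948851/261657 ≈ 3.6263)
3877 - O = 3877 - 1*948851/261657 = 3877 - 948851/261657 = 1013495338/261657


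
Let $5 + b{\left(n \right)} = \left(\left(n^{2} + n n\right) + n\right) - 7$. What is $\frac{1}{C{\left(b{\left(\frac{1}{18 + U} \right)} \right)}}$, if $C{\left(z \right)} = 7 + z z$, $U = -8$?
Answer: $\frac{625}{92584} \approx 0.0067506$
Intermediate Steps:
$b{\left(n \right)} = -12 + n + 2 n^{2}$ ($b{\left(n \right)} = -5 - \left(7 - n - n^{2} - n n\right) = -5 - \left(7 - n - 2 n^{2}\right) = -5 + \left(-7 + n + 2 n^{2}\right) = -12 + n + 2 n^{2}$)
$C{\left(z \right)} = 7 + z^{2}$
$\frac{1}{C{\left(b{\left(\frac{1}{18 + U} \right)} \right)}} = \frac{1}{7 + \left(-12 + \frac{1}{18 - 8} + 2 \left(\frac{1}{18 - 8}\right)^{2}\right)^{2}} = \frac{1}{7 + \left(-12 + \frac{1}{10} + 2 \left(\frac{1}{10}\right)^{2}\right)^{2}} = \frac{1}{7 + \left(-12 + \frac{1}{10} + \frac{2}{100}\right)^{2}} = \frac{1}{7 + \left(-12 + \frac{1}{10} + 2 \cdot \frac{1}{100}\right)^{2}} = \frac{1}{7 + \left(-12 + \frac{1}{10} + \frac{1}{50}\right)^{2}} = \frac{1}{7 + \left(- \frac{297}{25}\right)^{2}} = \frac{1}{7 + \frac{88209}{625}} = \frac{1}{\frac{92584}{625}} = \frac{625}{92584}$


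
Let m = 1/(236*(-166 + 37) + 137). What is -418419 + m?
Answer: -12681024634/30307 ≈ -4.1842e+5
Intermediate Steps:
m = -1/30307 (m = 1/(236*(-129) + 137) = 1/(-30444 + 137) = 1/(-30307) = -1/30307 ≈ -3.2996e-5)
-418419 + m = -418419 - 1/30307 = -12681024634/30307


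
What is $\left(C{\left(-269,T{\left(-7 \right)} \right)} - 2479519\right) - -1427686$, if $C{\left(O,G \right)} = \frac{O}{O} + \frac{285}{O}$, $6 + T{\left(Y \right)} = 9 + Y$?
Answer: $- \frac{282943093}{269} \approx -1.0518 \cdot 10^{6}$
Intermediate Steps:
$T{\left(Y \right)} = 3 + Y$ ($T{\left(Y \right)} = -6 + \left(9 + Y\right) = 3 + Y$)
$C{\left(O,G \right)} = 1 + \frac{285}{O}$
$\left(C{\left(-269,T{\left(-7 \right)} \right)} - 2479519\right) - -1427686 = \left(\frac{285 - 269}{-269} - 2479519\right) - -1427686 = \left(\left(- \frac{1}{269}\right) 16 - 2479519\right) + 1427686 = \left(- \frac{16}{269} - 2479519\right) + 1427686 = - \frac{666990627}{269} + 1427686 = - \frac{282943093}{269}$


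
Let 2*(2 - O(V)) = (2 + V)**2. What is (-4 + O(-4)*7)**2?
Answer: 16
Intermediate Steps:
O(V) = 2 - (2 + V)**2/2
(-4 + O(-4)*7)**2 = (-4 + (2 - (2 - 4)**2/2)*7)**2 = (-4 + (2 - 1/2*(-2)**2)*7)**2 = (-4 + (2 - 1/2*4)*7)**2 = (-4 + (2 - 2)*7)**2 = (-4 + 0*7)**2 = (-4 + 0)**2 = (-4)**2 = 16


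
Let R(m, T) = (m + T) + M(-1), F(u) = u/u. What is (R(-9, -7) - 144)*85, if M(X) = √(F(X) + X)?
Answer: -13600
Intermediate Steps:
F(u) = 1
M(X) = √(1 + X)
R(m, T) = T + m (R(m, T) = (m + T) + √(1 - 1) = (T + m) + √0 = (T + m) + 0 = T + m)
(R(-9, -7) - 144)*85 = ((-7 - 9) - 144)*85 = (-16 - 144)*85 = -160*85 = -13600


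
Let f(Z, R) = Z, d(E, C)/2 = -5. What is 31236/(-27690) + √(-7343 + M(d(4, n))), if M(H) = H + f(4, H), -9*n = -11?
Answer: -5206/4615 + I*√7349 ≈ -1.1281 + 85.726*I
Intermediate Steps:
n = 11/9 (n = -⅑*(-11) = 11/9 ≈ 1.2222)
d(E, C) = -10 (d(E, C) = 2*(-5) = -10)
M(H) = 4 + H (M(H) = H + 4 = 4 + H)
31236/(-27690) + √(-7343 + M(d(4, n))) = 31236/(-27690) + √(-7343 + (4 - 10)) = 31236*(-1/27690) + √(-7343 - 6) = -5206/4615 + √(-7349) = -5206/4615 + I*√7349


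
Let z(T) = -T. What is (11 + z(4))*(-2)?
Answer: -14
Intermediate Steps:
(11 + z(4))*(-2) = (11 - 1*4)*(-2) = (11 - 4)*(-2) = 7*(-2) = -14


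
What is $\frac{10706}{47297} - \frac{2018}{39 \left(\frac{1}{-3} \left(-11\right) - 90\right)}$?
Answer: $\frac{131492448}{159248999} \approx 0.8257$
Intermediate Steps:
$\frac{10706}{47297} - \frac{2018}{39 \left(\frac{1}{-3} \left(-11\right) - 90\right)} = 10706 \cdot \frac{1}{47297} - \frac{2018}{39 \left(\left(- \frac{1}{3}\right) \left(-11\right) - 90\right)} = \frac{10706}{47297} - \frac{2018}{39 \left(\frac{11}{3} - 90\right)} = \frac{10706}{47297} - \frac{2018}{39 \left(- \frac{259}{3}\right)} = \frac{10706}{47297} - \frac{2018}{-3367} = \frac{10706}{47297} - - \frac{2018}{3367} = \frac{10706}{47297} + \frac{2018}{3367} = \frac{131492448}{159248999}$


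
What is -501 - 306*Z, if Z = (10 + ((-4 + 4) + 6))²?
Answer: -78837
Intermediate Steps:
Z = 256 (Z = (10 + (0 + 6))² = (10 + 6)² = 16² = 256)
-501 - 306*Z = -501 - 306*256 = -501 - 78336 = -78837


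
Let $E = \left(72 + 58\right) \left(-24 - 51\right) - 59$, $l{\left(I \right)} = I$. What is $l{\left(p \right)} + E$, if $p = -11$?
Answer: $-9820$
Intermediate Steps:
$E = -9809$ ($E = 130 \left(-75\right) - 59 = -9750 - 59 = -9809$)
$l{\left(p \right)} + E = -11 - 9809 = -9820$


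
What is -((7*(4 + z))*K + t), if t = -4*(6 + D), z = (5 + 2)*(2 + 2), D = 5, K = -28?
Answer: 6316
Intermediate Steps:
z = 28 (z = 7*4 = 28)
t = -44 (t = -4*(6 + 5) = -4*11 = -44)
-((7*(4 + z))*K + t) = -((7*(4 + 28))*(-28) - 44) = -((7*32)*(-28) - 44) = -(224*(-28) - 44) = -(-6272 - 44) = -1*(-6316) = 6316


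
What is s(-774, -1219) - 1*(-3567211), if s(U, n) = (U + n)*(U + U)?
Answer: 6652375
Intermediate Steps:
s(U, n) = 2*U*(U + n) (s(U, n) = (U + n)*(2*U) = 2*U*(U + n))
s(-774, -1219) - 1*(-3567211) = 2*(-774)*(-774 - 1219) - 1*(-3567211) = 2*(-774)*(-1993) + 3567211 = 3085164 + 3567211 = 6652375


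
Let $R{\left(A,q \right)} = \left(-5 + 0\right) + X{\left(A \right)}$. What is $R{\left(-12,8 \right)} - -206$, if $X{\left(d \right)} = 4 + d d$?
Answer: $349$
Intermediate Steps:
$X{\left(d \right)} = 4 + d^{2}$
$R{\left(A,q \right)} = -1 + A^{2}$ ($R{\left(A,q \right)} = \left(-5 + 0\right) + \left(4 + A^{2}\right) = -5 + \left(4 + A^{2}\right) = -1 + A^{2}$)
$R{\left(-12,8 \right)} - -206 = \left(-1 + \left(-12\right)^{2}\right) - -206 = \left(-1 + 144\right) + 206 = 143 + 206 = 349$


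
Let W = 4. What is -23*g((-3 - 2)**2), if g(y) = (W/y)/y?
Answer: -92/625 ≈ -0.14720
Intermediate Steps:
g(y) = 4/y**2 (g(y) = (4/y)/y = 4/y**2)
-23*g((-3 - 2)**2) = -92/((-3 - 2)**2)**2 = -92/((-5)**2)**2 = -92/25**2 = -92/625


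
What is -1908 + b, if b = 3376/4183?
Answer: -7977788/4183 ≈ -1907.2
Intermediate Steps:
b = 3376/4183 (b = 3376*(1/4183) = 3376/4183 ≈ 0.80708)
-1908 + b = -1908 + 3376/4183 = -7977788/4183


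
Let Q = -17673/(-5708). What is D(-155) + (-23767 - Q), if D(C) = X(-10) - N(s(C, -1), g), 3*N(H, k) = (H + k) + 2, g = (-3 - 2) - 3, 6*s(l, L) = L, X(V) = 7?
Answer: -1220652179/51372 ≈ -23761.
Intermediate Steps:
s(l, L) = L/6
g = -8 (g = -5 - 3 = -8)
Q = 17673/5708 (Q = -17673*(-1/5708) = 17673/5708 ≈ 3.0962)
N(H, k) = ⅔ + H/3 + k/3 (N(H, k) = ((H + k) + 2)/3 = (2 + H + k)/3 = ⅔ + H/3 + k/3)
D(C) = 163/18 (D(C) = 7 - (⅔ + ((⅙)*(-1))/3 + (⅓)*(-8)) = 7 - (⅔ + (⅓)*(-⅙) - 8/3) = 7 - (⅔ - 1/18 - 8/3) = 7 - 1*(-37/18) = 7 + 37/18 = 163/18)
D(-155) + (-23767 - Q) = 163/18 + (-23767 - 1*17673/5708) = 163/18 + (-23767 - 17673/5708) = 163/18 - 135679709/5708 = -1220652179/51372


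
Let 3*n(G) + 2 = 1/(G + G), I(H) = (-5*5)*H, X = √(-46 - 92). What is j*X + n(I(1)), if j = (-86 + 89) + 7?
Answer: -101/150 + 10*I*√138 ≈ -0.67333 + 117.47*I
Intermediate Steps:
X = I*√138 (X = √(-138) = I*√138 ≈ 11.747*I)
j = 10 (j = 3 + 7 = 10)
I(H) = -25*H
n(G) = -⅔ + 1/(6*G) (n(G) = -⅔ + 1/(3*(G + G)) = -⅔ + 1/(3*((2*G))) = -⅔ + (1/(2*G))/3 = -⅔ + 1/(6*G))
j*X + n(I(1)) = 10*(I*√138) + (1 - (-100))/(6*((-25*1))) = 10*I*√138 + (⅙)*(1 - 4*(-25))/(-25) = 10*I*√138 + (⅙)*(-1/25)*(1 + 100) = 10*I*√138 + (⅙)*(-1/25)*101 = 10*I*√138 - 101/150 = -101/150 + 10*I*√138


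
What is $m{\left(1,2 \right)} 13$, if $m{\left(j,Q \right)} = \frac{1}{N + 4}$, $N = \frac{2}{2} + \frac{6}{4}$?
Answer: $2$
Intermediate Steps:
$N = \frac{5}{2}$ ($N = 2 \cdot \frac{1}{2} + 6 \cdot \frac{1}{4} = 1 + \frac{3}{2} = \frac{5}{2} \approx 2.5$)
$m{\left(j,Q \right)} = \frac{2}{13}$ ($m{\left(j,Q \right)} = \frac{1}{\frac{5}{2} + 4} = \frac{1}{\frac{13}{2}} = \frac{2}{13}$)
$m{\left(1,2 \right)} 13 = \frac{2}{13} \cdot 13 = 2$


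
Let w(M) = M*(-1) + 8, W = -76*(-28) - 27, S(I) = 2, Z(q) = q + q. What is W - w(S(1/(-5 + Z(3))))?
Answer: 2095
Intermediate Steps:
Z(q) = 2*q
W = 2101 (W = 2128 - 27 = 2101)
w(M) = 8 - M (w(M) = -M + 8 = 8 - M)
W - w(S(1/(-5 + Z(3)))) = 2101 - (8 - 1*2) = 2101 - (8 - 2) = 2101 - 1*6 = 2101 - 6 = 2095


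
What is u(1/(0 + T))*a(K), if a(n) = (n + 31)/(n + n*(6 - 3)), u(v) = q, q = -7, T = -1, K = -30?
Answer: 7/120 ≈ 0.058333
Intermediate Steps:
u(v) = -7
a(n) = (31 + n)/(4*n) (a(n) = (31 + n)/(n + n*3) = (31 + n)/(n + 3*n) = (31 + n)/((4*n)) = (31 + n)*(1/(4*n)) = (31 + n)/(4*n))
u(1/(0 + T))*a(K) = -7*(31 - 30)/(4*(-30)) = -7*(-1)/(4*30) = -7*(-1/120) = 7/120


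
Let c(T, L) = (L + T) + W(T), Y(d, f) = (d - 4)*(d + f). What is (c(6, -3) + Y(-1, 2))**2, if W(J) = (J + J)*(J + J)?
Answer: 20164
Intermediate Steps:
W(J) = 4*J**2 (W(J) = (2*J)*(2*J) = 4*J**2)
Y(d, f) = (-4 + d)*(d + f)
c(T, L) = L + T + 4*T**2 (c(T, L) = (L + T) + 4*T**2 = L + T + 4*T**2)
(c(6, -3) + Y(-1, 2))**2 = ((-3 + 6 + 4*6**2) + ((-1)**2 - 4*(-1) - 4*2 - 1*2))**2 = ((-3 + 6 + 4*36) + (1 + 4 - 8 - 2))**2 = ((-3 + 6 + 144) - 5)**2 = (147 - 5)**2 = 142**2 = 20164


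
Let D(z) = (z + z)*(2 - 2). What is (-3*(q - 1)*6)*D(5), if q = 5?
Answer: 0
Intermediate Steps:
D(z) = 0 (D(z) = (2*z)*0 = 0)
(-3*(q - 1)*6)*D(5) = -3*(5 - 1)*6*0 = -12*6*0 = -3*24*0 = -72*0 = 0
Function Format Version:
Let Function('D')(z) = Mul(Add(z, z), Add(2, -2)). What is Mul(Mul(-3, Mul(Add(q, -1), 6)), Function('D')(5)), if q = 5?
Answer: 0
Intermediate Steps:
Function('D')(z) = 0 (Function('D')(z) = Mul(Mul(2, z), 0) = 0)
Mul(Mul(-3, Mul(Add(q, -1), 6)), Function('D')(5)) = Mul(Mul(-3, Mul(Add(5, -1), 6)), 0) = Mul(Mul(-3, Mul(4, 6)), 0) = Mul(Mul(-3, 24), 0) = Mul(-72, 0) = 0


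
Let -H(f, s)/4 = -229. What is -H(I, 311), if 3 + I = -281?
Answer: -916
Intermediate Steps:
I = -284 (I = -3 - 281 = -284)
H(f, s) = 916 (H(f, s) = -4*(-229) = 916)
-H(I, 311) = -1*916 = -916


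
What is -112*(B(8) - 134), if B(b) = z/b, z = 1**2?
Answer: 14994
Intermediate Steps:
z = 1
B(b) = 1/b
-112*(B(8) - 134) = -112*(1/8 - 134) = -112*(-1071/8) = 14994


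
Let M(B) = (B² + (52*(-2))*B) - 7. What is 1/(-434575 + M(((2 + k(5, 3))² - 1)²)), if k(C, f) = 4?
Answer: 1/938643 ≈ 1.0654e-6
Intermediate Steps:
M(B) = -7 + B² - 104*B (M(B) = (B² - 104*B) - 7 = -7 + B² - 104*B)
1/(-434575 + M(((2 + k(5, 3))² - 1)²)) = 1/(-434575 + (-7 + (((2 + 4)² - 1)²)² - 104*((2 + 4)² - 1)²)) = 1/(-434575 + (-7 + ((6² - 1)²)² - 104*(6² - 1)²)) = 1/(-434575 + (-7 + ((36 - 1)²)² - 104*(36 - 1)²)) = 1/(-434575 + (-7 + (35²)² - 104*35²)) = 1/(-434575 + (-7 + 1225² - 104*1225)) = 1/(-434575 + (-7 + 1500625 - 127400)) = 1/(-434575 + 1373218) = 1/938643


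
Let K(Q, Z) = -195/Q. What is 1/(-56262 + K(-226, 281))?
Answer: -226/12715017 ≈ -1.7774e-5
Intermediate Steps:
1/(-56262 + K(-226, 281)) = 1/(-56262 - 195/(-226)) = 1/(-56262 - 195*(-1/226)) = 1/(-56262 + 195/226) = 1/(-12715017/226) = -226/12715017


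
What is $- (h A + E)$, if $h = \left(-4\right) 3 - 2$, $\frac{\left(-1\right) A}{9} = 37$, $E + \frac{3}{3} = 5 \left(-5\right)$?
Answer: $-4636$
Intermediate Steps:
$E = -26$ ($E = -1 + 5 \left(-5\right) = -1 - 25 = -26$)
$A = -333$ ($A = \left(-9\right) 37 = -333$)
$h = -14$ ($h = -12 - 2 = -14$)
$- (h A + E) = - (\left(-14\right) \left(-333\right) - 26) = - (4662 - 26) = \left(-1\right) 4636 = -4636$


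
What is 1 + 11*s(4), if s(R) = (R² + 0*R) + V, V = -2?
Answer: 155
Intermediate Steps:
s(R) = -2 + R² (s(R) = (R² + 0*R) - 2 = (R² + 0) - 2 = R² - 2 = -2 + R²)
1 + 11*s(4) = 1 + 11*(-2 + 4²) = 1 + 11*(-2 + 16) = 1 + 11*14 = 1 + 154 = 155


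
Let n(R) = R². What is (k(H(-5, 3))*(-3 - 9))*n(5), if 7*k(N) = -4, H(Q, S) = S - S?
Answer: 1200/7 ≈ 171.43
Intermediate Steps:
H(Q, S) = 0
k(N) = -4/7 (k(N) = (⅐)*(-4) = -4/7)
(k(H(-5, 3))*(-3 - 9))*n(5) = -4*(-3 - 9)/7*5² = -4/7*(-12)*25 = (48/7)*25 = 1200/7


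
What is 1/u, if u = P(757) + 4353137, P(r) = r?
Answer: 1/4353894 ≈ 2.2968e-7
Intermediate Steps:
u = 4353894 (u = 757 + 4353137 = 4353894)
1/u = 1/4353894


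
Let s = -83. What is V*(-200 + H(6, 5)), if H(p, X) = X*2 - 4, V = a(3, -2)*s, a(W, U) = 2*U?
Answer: -64408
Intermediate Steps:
V = 332 (V = (2*(-2))*(-83) = -4*(-83) = 332)
H(p, X) = -4 + 2*X (H(p, X) = 2*X - 4 = -4 + 2*X)
V*(-200 + H(6, 5)) = 332*(-200 + (-4 + 2*5)) = 332*(-200 + (-4 + 10)) = 332*(-200 + 6) = 332*(-194) = -64408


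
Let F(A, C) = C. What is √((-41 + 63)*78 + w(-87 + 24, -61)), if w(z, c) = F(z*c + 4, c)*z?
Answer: √5559 ≈ 74.559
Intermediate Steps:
w(z, c) = c*z
√((-41 + 63)*78 + w(-87 + 24, -61)) = √((-41 + 63)*78 - 61*(-87 + 24)) = √(22*78 - 61*(-63)) = √(1716 + 3843) = √5559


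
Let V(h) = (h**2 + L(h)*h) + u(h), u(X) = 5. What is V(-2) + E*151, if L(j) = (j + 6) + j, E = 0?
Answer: 5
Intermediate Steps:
L(j) = 6 + 2*j (L(j) = (6 + j) + j = 6 + 2*j)
V(h) = 5 + h**2 + h*(6 + 2*h) (V(h) = (h**2 + (6 + 2*h)*h) + 5 = (h**2 + h*(6 + 2*h)) + 5 = 5 + h**2 + h*(6 + 2*h))
V(-2) + E*151 = (5 + 3*(-2)**2 + 6*(-2)) + 0*151 = (5 + 3*4 - 12) + 0 = (5 + 12 - 12) + 0 = 5 + 0 = 5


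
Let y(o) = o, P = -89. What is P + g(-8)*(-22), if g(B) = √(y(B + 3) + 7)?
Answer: -89 - 22*√2 ≈ -120.11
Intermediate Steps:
g(B) = √(10 + B) (g(B) = √((B + 3) + 7) = √((3 + B) + 7) = √(10 + B))
P + g(-8)*(-22) = -89 + √(10 - 8)*(-22) = -89 + √2*(-22) = -89 - 22*√2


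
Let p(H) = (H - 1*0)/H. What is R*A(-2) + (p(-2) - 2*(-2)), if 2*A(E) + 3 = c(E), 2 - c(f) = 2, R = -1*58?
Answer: 92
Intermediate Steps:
R = -58
c(f) = 0 (c(f) = 2 - 1*2 = 2 - 2 = 0)
p(H) = 1 (p(H) = (H + 0)/H = H/H = 1)
A(E) = -3/2 (A(E) = -3/2 + (1/2)*0 = -3/2 + 0 = -3/2)
R*A(-2) + (p(-2) - 2*(-2)) = -58*(-3/2) + (1 - 2*(-2)) = 87 + (1 + 4) = 87 + 5 = 92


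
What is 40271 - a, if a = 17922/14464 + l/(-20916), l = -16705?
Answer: 1522816230979/37816128 ≈ 40269.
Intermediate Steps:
a = 77059709/37816128 (a = 17922/14464 - 16705/(-20916) = 17922*(1/14464) - 16705*(-1/20916) = 8961/7232 + 16705/20916 = 77059709/37816128 ≈ 2.0377)
40271 - a = 40271 - 1*77059709/37816128 = 40271 - 77059709/37816128 = 1522816230979/37816128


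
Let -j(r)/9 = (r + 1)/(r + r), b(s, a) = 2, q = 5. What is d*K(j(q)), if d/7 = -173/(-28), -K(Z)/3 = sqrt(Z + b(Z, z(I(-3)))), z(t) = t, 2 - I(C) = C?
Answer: -519*I*sqrt(85)/20 ≈ -239.25*I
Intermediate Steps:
I(C) = 2 - C
j(r) = -9*(1 + r)/(2*r) (j(r) = -9*(r + 1)/(r + r) = -9*(1 + r)/(2*r))
K(Z) = -3*sqrt(2 + Z) (K(Z) = -3*sqrt(Z + 2) = -3*sqrt(2 + Z))
d = 173/4 (d = 7*(-173/(-28)) = 7*(-173*(-1/28)) = 7*(173/28) = 173/4 ≈ 43.250)
d*K(j(q)) = 173*(-3*sqrt(2 + (9/2)*(-1 - 1*5)/5))/4 = 173*(-3*sqrt(2 + (9/2)*(1/5)*(-1 - 5)))/4 = 173*(-3*sqrt(2 + (9/2)*(1/5)*(-6)))/4 = 173*(-3*sqrt(2 - 27/5))/4 = 173*(-3*I*sqrt(85)/5)/4 = -519*I*sqrt(85)/20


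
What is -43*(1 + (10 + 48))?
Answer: -2537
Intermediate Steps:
-43*(1 + (10 + 48)) = -43*(1 + 58) = -43*59 = -2537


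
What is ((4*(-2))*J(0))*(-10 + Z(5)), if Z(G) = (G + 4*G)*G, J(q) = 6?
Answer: -5520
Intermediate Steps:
Z(G) = 5*G² (Z(G) = (5*G)*G = 5*G²)
((4*(-2))*J(0))*(-10 + Z(5)) = ((4*(-2))*6)*(-10 + 5*5²) = (-8*6)*(-10 + 5*25) = -48*(-10 + 125) = -48*115 = -5520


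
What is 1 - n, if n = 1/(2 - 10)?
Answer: 9/8 ≈ 1.1250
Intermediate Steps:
n = -1/8 (n = 1/(-8) = -1/8 ≈ -0.12500)
1 - n = 1 - 1*(-1/8) = 1 + 1/8 = 9/8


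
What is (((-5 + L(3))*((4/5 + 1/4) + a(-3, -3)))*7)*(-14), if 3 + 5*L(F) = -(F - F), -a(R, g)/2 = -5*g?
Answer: -397194/25 ≈ -15888.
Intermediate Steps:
a(R, g) = 10*g (a(R, g) = -(-10)*g = 10*g)
L(F) = -3/5 (L(F) = -3/5 + (-(F - F))/5 = -3/5 + (-1*0)/5 = -3/5 + (1/5)*0 = -3/5 + 0 = -3/5)
(((-5 + L(3))*((4/5 + 1/4) + a(-3, -3)))*7)*(-14) = (((-5 - 3/5)*((4/5 + 1/4) + 10*(-3)))*7)*(-14) = (-28*((4*(1/5) + 1*(1/4)) - 30)/5*7)*(-14) = (-28*((4/5 + 1/4) - 30)/5*7)*(-14) = (-28*(21/20 - 30)/5*7)*(-14) = (-28/5*(-579/20)*7)*(-14) = ((4053/25)*7)*(-14) = (28371/25)*(-14) = -397194/25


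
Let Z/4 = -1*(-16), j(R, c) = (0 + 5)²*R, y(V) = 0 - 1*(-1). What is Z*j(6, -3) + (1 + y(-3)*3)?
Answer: 9604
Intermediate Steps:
y(V) = 1 (y(V) = 0 + 1 = 1)
j(R, c) = 25*R (j(R, c) = 5²*R = 25*R)
Z = 64 (Z = 4*(-1*(-16)) = 4*16 = 64)
Z*j(6, -3) + (1 + y(-3)*3) = 64*(25*6) + (1 + 1*3) = 64*150 + (1 + 3) = 9600 + 4 = 9604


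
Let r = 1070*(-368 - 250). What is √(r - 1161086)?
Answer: I*√1822346 ≈ 1349.9*I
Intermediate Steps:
r = -661260 (r = 1070*(-618) = -661260)
√(r - 1161086) = √(-661260 - 1161086) = √(-1822346) = I*√1822346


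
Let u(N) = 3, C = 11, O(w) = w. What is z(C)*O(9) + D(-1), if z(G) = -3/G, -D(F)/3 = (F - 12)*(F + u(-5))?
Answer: 831/11 ≈ 75.545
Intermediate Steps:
D(F) = -3*(-12 + F)*(3 + F) (D(F) = -3*(F - 12)*(F + 3) = -3*(-12 + F)*(3 + F))
z(C)*O(9) + D(-1) = -3/11*9 + (108 - 3*(-1)² + 27*(-1)) = -3*1/11*9 + (108 - 3*1 - 27) = -3/11*9 + (108 - 3 - 27) = -27/11 + 78 = 831/11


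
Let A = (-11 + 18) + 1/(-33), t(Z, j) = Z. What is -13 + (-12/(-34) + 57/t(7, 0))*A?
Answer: 60493/1309 ≈ 46.213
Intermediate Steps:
A = 230/33 (A = 7 - 1/33 = 230/33 ≈ 6.9697)
-13 + (-12/(-34) + 57/t(7, 0))*A = -13 + (-12/(-34) + 57/7)*(230/33) = -13 + (-12*(-1/34) + 57*(1/7))*(230/33) = -13 + (6/17 + 57/7)*(230/33) = -13 + (1011/119)*(230/33) = -13 + 77510/1309 = 60493/1309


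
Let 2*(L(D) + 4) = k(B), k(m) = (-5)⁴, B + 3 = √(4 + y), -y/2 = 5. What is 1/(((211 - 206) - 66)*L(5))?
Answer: -2/37637 ≈ -5.3139e-5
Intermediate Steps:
y = -10 (y = -2*5 = -10)
B = -3 + I*√6 (B = -3 + √(4 - 10) = -3 + √(-6) = -3 + I*√6 ≈ -3.0 + 2.4495*I)
k(m) = 625
L(D) = 617/2 (L(D) = -4 + (½)*625 = -4 + 625/2 = 617/2)
1/(((211 - 206) - 66)*L(5)) = 1/(((211 - 206) - 66)*(617/2)) = 1/((5 - 66)*(617/2)) = 1/(-61*617/2) = 1/(-37637/2) = -2/37637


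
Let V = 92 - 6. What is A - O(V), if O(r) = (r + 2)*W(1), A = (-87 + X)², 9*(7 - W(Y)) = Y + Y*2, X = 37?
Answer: 5740/3 ≈ 1913.3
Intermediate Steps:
W(Y) = 7 - Y/3 (W(Y) = 7 - (Y + Y*2)/9 = 7 - (Y + 2*Y)/9 = 7 - Y/3)
A = 2500 (A = (-87 + 37)² = (-50)² = 2500)
V = 86
O(r) = 40/3 + 20*r/3 (O(r) = (r + 2)*(7 - ⅓*1) = (2 + r)*(7 - ⅓) = (2 + r)*(20/3) = 40/3 + 20*r/3)
A - O(V) = 2500 - (40/3 + (20/3)*86) = 2500 - (40/3 + 1720/3) = 2500 - 1*1760/3 = 2500 - 1760/3 = 5740/3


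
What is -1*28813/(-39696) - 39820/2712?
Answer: -62606411/4485648 ≈ -13.957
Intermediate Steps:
-1*28813/(-39696) - 39820/2712 = -28813*(-1/39696) - 39820*1/2712 = 28813/39696 - 9955/678 = -62606411/4485648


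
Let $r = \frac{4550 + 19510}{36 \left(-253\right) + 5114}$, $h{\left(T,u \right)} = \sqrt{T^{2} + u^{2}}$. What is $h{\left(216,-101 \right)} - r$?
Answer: $\frac{12030}{1997} + \sqrt{56857} \approx 244.47$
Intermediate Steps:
$r = - \frac{12030}{1997}$ ($r = \frac{24060}{-9108 + 5114} = \frac{24060}{-3994} = 24060 \left(- \frac{1}{3994}\right) = - \frac{12030}{1997} \approx -6.024$)
$h{\left(216,-101 \right)} - r = \sqrt{216^{2} + \left(-101\right)^{2}} - - \frac{12030}{1997} = \sqrt{46656 + 10201} + \frac{12030}{1997} = \sqrt{56857} + \frac{12030}{1997} = \frac{12030}{1997} + \sqrt{56857}$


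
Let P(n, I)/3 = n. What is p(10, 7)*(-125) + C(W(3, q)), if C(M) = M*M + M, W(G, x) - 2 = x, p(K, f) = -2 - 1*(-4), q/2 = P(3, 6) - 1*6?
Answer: -178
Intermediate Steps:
P(n, I) = 3*n
q = 6 (q = 2*(3*3 - 1*6) = 2*(9 - 6) = 2*3 = 6)
p(K, f) = 2 (p(K, f) = -2 + 4 = 2)
W(G, x) = 2 + x
C(M) = M + M² (C(M) = M² + M = M + M²)
p(10, 7)*(-125) + C(W(3, q)) = 2*(-125) + (2 + 6)*(1 + (2 + 6)) = -250 + 8*(1 + 8) = -250 + 8*9 = -250 + 72 = -178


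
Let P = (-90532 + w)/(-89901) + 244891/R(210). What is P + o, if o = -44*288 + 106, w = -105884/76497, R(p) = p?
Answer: -111988066791679/9824509710 ≈ -11399.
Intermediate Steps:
w = -105884/76497 (w = -105884*1/76497 = -105884/76497 ≈ -1.3842)
P = 11466722224181/9824509710 (P = (-90532 - 105884/76497)/(-89901) + 244891/210 = -6925532288/76497*(-1/89901) + 244891*(1/210) = 6925532288/6877156797 + 244891/210 = 11466722224181/9824509710 ≈ 1167.2)
o = -12566 (o = -12672 + 106 = -12566)
P + o = 11466722224181/9824509710 - 12566 = -111988066791679/9824509710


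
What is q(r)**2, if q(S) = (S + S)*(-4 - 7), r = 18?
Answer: 156816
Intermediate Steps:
q(S) = -22*S (q(S) = (2*S)*(-11) = -22*S)
q(r)**2 = (-22*18)**2 = (-396)**2 = 156816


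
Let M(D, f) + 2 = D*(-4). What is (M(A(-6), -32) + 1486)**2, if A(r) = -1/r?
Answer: 19802500/9 ≈ 2.2003e+6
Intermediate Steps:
M(D, f) = -2 - 4*D (M(D, f) = -2 + D*(-4) = -2 - 4*D)
(M(A(-6), -32) + 1486)**2 = ((-2 - (-4)/(-6)) + 1486)**2 = ((-2 - (-4)*(-1)/6) + 1486)**2 = ((-2 - 4*1/6) + 1486)**2 = ((-2 - 2/3) + 1486)**2 = (-8/3 + 1486)**2 = (4450/3)**2 = 19802500/9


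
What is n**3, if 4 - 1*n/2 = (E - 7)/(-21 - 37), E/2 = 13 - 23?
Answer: 8615125/24389 ≈ 353.24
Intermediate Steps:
E = -20 (E = 2*(13 - 23) = 2*(-10) = -20)
n = 205/29 (n = 8 - 2*(-20 - 7)/(-21 - 37) = 8 - (-54)/(-58) = 8 - (-54)*(-1)/58 = 8 - 2*27/58 = 8 - 27/29 = 205/29 ≈ 7.0690)
n**3 = (205/29)**3 = 8615125/24389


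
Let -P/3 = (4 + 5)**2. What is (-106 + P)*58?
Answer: -20242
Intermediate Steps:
P = -243 (P = -3*(4 + 5)**2 = -3*9**2 = -3*81 = -243)
(-106 + P)*58 = (-106 - 243)*58 = -349*58 = -20242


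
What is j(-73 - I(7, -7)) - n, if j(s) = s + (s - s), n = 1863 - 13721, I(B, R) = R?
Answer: 11792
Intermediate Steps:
n = -11858
j(s) = s (j(s) = s + 0 = s)
j(-73 - I(7, -7)) - n = (-73 - 1*(-7)) - 1*(-11858) = (-73 + 7) + 11858 = -66 + 11858 = 11792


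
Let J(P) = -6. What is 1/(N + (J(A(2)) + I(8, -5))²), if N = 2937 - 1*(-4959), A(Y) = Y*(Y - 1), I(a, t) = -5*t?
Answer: 1/8257 ≈ 0.00012111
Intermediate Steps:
A(Y) = Y*(-1 + Y)
N = 7896 (N = 2937 + 4959 = 7896)
1/(N + (J(A(2)) + I(8, -5))²) = 1/(7896 + (-6 - 5*(-5))²) = 1/(7896 + (-6 + 25)²) = 1/(7896 + 19²) = 1/(7896 + 361) = 1/8257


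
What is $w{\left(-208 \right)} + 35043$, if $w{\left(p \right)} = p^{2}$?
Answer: $78307$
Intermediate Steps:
$w{\left(-208 \right)} + 35043 = \left(-208\right)^{2} + 35043 = 43264 + 35043 = 78307$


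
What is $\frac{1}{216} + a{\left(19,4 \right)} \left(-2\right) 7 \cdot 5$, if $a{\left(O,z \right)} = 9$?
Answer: $- \frac{136079}{216} \approx -630.0$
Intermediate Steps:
$\frac{1}{216} + a{\left(19,4 \right)} \left(-2\right) 7 \cdot 5 = \frac{1}{216} + 9 \left(-2\right) 7 \cdot 5 = \frac{1}{216} + 9 \left(\left(-14\right) 5\right) = \frac{1}{216} + 9 \left(-70\right) = \frac{1}{216} - 630 = - \frac{136079}{216}$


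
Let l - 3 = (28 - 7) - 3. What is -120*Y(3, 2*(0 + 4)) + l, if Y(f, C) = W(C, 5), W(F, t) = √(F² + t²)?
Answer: 21 - 120*√89 ≈ -1111.1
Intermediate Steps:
l = 21 (l = 3 + ((28 - 7) - 3) = 3 + (21 - 3) = 3 + 18 = 21)
Y(f, C) = √(25 + C²) (Y(f, C) = √(C² + 5²) = √(C² + 25) = √(25 + C²))
-120*Y(3, 2*(0 + 4)) + l = -120*√(25 + (2*(0 + 4))²) + 21 = -120*√(25 + (2*4)²) + 21 = -120*√(25 + 8²) + 21 = -120*√(25 + 64) + 21 = -120*√89 + 21 = 21 - 120*√89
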